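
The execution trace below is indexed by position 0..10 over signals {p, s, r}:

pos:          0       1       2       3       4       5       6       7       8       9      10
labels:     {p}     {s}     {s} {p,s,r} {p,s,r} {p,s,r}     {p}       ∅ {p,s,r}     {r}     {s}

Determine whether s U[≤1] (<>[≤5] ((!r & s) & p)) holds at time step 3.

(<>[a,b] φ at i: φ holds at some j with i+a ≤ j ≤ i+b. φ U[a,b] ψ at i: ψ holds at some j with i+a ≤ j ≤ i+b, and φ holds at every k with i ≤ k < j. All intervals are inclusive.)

Need some j in [3,4] with <>[≤5] ((!r & s) & p), and s at every k in [3,j-1].
  j=3: <>[≤5] ((!r & s) & p) — fails (none in [3,8]).
  j=4: <>[≤5] ((!r & s) & p) — fails (none in [4,9]).
No j in the window works → until fails.

Does not hold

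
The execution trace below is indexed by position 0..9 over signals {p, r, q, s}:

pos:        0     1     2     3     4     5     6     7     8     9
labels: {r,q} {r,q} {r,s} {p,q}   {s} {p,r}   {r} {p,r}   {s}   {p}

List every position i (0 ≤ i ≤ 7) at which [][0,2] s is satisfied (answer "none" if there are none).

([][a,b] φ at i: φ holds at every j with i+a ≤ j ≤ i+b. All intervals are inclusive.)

Evaluate at each i in [0,7]:
  i=0: ✗ (fails at j=0)
  i=1: ✗ (fails at j=1)
  i=2: ✗ (fails at j=3)
  i=3: ✗ (fails at j=3)
  i=4: ✗ (fails at j=5)
  i=5: ✗ (fails at j=5)
  i=6: ✗ (fails at j=6)
  i=7: ✗ (fails at j=7)

none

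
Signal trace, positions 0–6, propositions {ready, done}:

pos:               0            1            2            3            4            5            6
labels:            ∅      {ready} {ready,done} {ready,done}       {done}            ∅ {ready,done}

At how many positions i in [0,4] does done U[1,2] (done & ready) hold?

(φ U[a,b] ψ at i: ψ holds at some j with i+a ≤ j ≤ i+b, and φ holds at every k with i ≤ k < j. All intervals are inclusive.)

Evaluate at each i in [0,4]:
  i=0: ✗ (lhs fails at k=0 before rhs at j=2)
  i=1: ✗ (lhs fails at k=1 before rhs at j=2)
  i=2: ✓ (rhs at j=3; lhs holds on [2,2])
  i=3: ✗ (no rhs in [4,5])
  i=4: ✗ (lhs fails at k=5 before rhs at j=6)
Positions where it holds: {2} → 1.

1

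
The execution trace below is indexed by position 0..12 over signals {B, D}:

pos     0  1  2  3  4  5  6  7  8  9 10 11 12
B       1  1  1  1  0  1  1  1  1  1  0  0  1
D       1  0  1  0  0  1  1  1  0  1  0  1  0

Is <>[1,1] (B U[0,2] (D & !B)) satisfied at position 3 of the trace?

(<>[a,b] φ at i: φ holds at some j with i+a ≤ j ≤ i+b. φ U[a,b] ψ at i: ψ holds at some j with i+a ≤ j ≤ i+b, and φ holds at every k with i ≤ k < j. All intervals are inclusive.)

Check (B U[0,2] (D & !B)) at each j in [4,4]:
  j=4: fails
No position in the window satisfies it → formula fails.

False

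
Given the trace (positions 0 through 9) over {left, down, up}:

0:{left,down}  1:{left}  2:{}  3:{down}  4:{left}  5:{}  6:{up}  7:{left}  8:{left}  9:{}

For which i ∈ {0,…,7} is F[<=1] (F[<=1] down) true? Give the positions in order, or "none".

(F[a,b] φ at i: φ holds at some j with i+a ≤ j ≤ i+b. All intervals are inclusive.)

0, 1, 2, 3

Evaluate at each i in [0,7]:
  i=0: ✓ (witness j=0)
  i=1: ✓ (witness j=2)
  i=2: ✓ (witness j=2)
  i=3: ✓ (witness j=3)
  i=4: ✗ (none in [4,5])
  i=5: ✗ (none in [5,6])
  i=6: ✗ (none in [6,7])
  i=7: ✗ (none in [7,8])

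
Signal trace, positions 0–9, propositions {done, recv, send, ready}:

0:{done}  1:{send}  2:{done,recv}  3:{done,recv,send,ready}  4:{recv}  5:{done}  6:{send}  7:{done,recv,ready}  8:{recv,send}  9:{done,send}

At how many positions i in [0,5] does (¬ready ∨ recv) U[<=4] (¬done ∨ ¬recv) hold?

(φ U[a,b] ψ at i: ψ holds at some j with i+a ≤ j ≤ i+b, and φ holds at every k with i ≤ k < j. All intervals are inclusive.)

Evaluate at each i in [0,5]:
  i=0: ✓ (rhs at j=0)
  i=1: ✓ (rhs at j=1)
  i=2: ✓ (rhs at j=4; lhs holds on [2,3])
  i=3: ✓ (rhs at j=4; lhs holds on [3,3])
  i=4: ✓ (rhs at j=4)
  i=5: ✓ (rhs at j=5)
Positions where it holds: {0, 1, 2, 3, 4, 5} → 6.

6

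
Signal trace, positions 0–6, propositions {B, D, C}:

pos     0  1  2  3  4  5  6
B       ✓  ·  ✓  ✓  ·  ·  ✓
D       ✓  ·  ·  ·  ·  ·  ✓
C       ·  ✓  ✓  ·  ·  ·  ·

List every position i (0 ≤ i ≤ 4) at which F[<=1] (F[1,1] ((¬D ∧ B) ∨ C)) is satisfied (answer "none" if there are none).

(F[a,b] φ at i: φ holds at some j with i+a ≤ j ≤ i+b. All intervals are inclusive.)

Evaluate at each i in [0,4]:
  i=0: ✓ (witness j=0)
  i=1: ✓ (witness j=1)
  i=2: ✓ (witness j=2)
  i=3: ✗ (none in [3,4])
  i=4: ✗ (none in [4,5])

0, 1, 2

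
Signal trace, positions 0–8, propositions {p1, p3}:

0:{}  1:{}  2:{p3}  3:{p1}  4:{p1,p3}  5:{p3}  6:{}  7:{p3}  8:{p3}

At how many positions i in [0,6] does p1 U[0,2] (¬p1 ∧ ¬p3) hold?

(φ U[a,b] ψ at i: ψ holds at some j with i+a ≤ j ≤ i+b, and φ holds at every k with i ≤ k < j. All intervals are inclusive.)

Evaluate at each i in [0,6]:
  i=0: ✓ (rhs at j=0)
  i=1: ✓ (rhs at j=1)
  i=2: ✗ (no rhs in [2,4])
  i=3: ✗ (no rhs in [3,5])
  i=4: ✗ (lhs fails at k=5 before rhs at j=6)
  i=5: ✗ (lhs fails at k=5 before rhs at j=6)
  i=6: ✓ (rhs at j=6)
Positions where it holds: {0, 1, 6} → 3.

3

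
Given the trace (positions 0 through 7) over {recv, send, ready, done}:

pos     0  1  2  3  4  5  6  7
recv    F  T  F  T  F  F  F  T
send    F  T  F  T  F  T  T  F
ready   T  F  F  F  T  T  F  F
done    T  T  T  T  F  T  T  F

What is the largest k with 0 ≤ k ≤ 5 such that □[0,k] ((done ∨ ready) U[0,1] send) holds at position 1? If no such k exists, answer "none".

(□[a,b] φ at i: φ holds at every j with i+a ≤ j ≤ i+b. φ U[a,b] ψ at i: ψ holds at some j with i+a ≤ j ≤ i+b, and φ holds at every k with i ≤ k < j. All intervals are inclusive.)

5

((done ∨ ready) U[0,1] send) must hold from j=1 onward; find where it first fails.
  j=1: holds
  j=2: holds
  j=3: holds
  j=4: holds
  j=5: holds
  j=6: holds
Holds through j=6; largest k = 5.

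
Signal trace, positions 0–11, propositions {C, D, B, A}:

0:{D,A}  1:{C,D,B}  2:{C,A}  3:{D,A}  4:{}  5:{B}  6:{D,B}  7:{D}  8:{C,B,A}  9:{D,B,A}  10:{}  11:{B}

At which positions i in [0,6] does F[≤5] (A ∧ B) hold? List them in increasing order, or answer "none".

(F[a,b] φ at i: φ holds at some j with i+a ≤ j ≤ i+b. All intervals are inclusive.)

Evaluate at each i in [0,6]:
  i=0: ✗ (none in [0,5])
  i=1: ✗ (none in [1,6])
  i=2: ✗ (none in [2,7])
  i=3: ✓ (witness j=8)
  i=4: ✓ (witness j=8)
  i=5: ✓ (witness j=8)
  i=6: ✓ (witness j=8)

3, 4, 5, 6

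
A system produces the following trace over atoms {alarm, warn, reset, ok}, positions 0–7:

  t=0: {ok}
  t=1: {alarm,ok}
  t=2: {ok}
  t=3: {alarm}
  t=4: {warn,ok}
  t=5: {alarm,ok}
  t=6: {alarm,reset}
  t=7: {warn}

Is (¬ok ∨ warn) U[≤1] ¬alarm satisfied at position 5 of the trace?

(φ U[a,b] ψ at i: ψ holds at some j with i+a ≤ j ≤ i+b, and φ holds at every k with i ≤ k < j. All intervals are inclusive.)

No

Need some j in [5,6] with ¬alarm, and (¬ok ∨ warn) at every k in [5,j-1].
  j=5: ¬alarm false.
  j=6: ¬alarm false.
No j in the window works → until fails.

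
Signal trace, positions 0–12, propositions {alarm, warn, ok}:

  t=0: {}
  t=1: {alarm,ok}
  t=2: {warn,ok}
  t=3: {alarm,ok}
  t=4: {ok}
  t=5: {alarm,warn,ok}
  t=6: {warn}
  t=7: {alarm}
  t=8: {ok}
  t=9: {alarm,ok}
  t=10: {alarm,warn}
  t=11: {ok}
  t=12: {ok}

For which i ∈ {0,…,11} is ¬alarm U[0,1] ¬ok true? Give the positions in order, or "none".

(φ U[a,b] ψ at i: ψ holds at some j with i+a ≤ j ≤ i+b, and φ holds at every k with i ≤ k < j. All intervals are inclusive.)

Evaluate at each i in [0,11]:
  i=0: ✓ (rhs at j=0)
  i=1: ✗ (no rhs in [1,2])
  i=2: ✗ (no rhs in [2,3])
  i=3: ✗ (no rhs in [3,4])
  i=4: ✗ (no rhs in [4,5])
  i=5: ✗ (lhs fails at k=5 before rhs at j=6)
  i=6: ✓ (rhs at j=6)
  i=7: ✓ (rhs at j=7)
  i=8: ✗ (no rhs in [8,9])
  i=9: ✗ (lhs fails at k=9 before rhs at j=10)
  i=10: ✓ (rhs at j=10)
  i=11: ✗ (no rhs in [11,12])

0, 6, 7, 10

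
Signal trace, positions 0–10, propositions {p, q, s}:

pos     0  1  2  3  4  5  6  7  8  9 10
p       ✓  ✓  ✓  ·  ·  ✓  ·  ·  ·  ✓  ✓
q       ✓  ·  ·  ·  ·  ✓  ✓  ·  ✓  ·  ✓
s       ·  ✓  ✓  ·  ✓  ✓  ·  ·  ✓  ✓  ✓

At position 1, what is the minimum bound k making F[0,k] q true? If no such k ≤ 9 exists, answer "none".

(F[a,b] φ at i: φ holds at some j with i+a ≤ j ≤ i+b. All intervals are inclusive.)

Scan j = 1,2,… for q:
  j=1: fails
  j=2: fails
  j=3: fails
  j=4: fails
  j=5: holds
First hit at j=5, so smallest k = 5-1 = 4.

4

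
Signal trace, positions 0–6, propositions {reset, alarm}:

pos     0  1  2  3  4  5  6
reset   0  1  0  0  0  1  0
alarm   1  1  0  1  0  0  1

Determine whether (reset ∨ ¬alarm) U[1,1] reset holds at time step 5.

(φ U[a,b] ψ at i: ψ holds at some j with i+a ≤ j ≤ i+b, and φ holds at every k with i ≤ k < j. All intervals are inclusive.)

False

Need some j in [6,6] with reset, and (reset ∨ ¬alarm) at every k in [5,j-1].
  j=6: reset false.
No j in the window works → until fails.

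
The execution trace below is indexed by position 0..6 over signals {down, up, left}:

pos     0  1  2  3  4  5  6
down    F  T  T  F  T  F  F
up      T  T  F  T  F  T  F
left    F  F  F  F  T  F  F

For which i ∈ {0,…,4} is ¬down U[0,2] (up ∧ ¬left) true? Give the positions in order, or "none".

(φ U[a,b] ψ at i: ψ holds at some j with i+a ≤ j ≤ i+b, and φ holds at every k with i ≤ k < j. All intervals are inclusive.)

Evaluate at each i in [0,4]:
  i=0: ✓ (rhs at j=0)
  i=1: ✓ (rhs at j=1)
  i=2: ✗ (lhs fails at k=2 before rhs at j=3)
  i=3: ✓ (rhs at j=3)
  i=4: ✗ (lhs fails at k=4 before rhs at j=5)

0, 1, 3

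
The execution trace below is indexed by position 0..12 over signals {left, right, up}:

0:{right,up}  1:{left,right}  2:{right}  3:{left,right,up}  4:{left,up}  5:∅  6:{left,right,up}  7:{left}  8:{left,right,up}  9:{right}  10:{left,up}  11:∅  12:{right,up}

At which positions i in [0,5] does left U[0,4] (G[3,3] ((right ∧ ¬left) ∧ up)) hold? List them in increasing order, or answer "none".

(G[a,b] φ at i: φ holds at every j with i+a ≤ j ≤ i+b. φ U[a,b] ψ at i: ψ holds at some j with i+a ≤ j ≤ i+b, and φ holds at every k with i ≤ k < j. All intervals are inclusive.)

none

Evaluate at each i in [0,5]:
  i=0: ✗ (no rhs in [0,4])
  i=1: ✗ (no rhs in [1,5])
  i=2: ✗ (no rhs in [2,6])
  i=3: ✗ (no rhs in [3,7])
  i=4: ✗ (no rhs in [4,8])
  i=5: ✗ (lhs fails at k=5 before rhs at j=9)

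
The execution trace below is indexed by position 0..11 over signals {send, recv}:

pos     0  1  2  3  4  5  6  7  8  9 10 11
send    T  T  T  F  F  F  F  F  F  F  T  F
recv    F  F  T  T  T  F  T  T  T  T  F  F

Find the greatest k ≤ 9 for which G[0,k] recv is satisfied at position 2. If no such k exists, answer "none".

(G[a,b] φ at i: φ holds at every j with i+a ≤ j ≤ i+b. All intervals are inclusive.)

2

recv must hold from j=2 onward; find where it first fails.
  j=2: holds
  j=3: holds
  j=4: holds
  j=5: fails
Holds on [2,4], so largest k = 2.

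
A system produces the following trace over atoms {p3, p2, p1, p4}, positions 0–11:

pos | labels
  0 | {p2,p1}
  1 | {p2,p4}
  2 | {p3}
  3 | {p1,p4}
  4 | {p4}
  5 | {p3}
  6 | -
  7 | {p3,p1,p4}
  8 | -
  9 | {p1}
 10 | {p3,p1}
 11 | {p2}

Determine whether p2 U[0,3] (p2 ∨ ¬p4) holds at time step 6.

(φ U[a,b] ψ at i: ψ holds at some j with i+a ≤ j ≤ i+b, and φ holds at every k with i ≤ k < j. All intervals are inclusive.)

Need some j in [6,9] with (p2 ∨ ¬p4), and p2 at every k in [6,j-1].
  j=6: (p2 ∨ ¬p4) holds; no prefix to check → satisfied.

Holds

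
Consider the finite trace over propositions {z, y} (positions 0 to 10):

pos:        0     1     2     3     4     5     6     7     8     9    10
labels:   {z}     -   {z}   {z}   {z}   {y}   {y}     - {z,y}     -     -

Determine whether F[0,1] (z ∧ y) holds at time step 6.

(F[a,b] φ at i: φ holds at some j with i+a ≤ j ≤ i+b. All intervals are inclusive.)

No

Check (z ∧ y) at each j in [6,7]:
  j=6: false
  j=7: false
No position in the window satisfies it → formula fails.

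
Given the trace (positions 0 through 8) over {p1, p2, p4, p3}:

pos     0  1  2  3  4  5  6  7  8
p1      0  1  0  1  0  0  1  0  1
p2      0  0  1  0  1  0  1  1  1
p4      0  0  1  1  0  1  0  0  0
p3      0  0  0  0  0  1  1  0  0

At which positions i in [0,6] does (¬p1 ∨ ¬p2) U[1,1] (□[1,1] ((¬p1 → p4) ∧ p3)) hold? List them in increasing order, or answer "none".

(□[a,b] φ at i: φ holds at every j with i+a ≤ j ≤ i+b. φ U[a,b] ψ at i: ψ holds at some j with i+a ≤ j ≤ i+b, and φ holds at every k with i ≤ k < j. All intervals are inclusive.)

Evaluate at each i in [0,6]:
  i=0: ✗ (no rhs in [1,1])
  i=1: ✗ (no rhs in [2,2])
  i=2: ✗ (no rhs in [3,3])
  i=3: ✓ (rhs at j=4; lhs holds on [3,3])
  i=4: ✓ (rhs at j=5; lhs holds on [4,4])
  i=5: ✗ (no rhs in [6,6])
  i=6: ✗ (no rhs in [7,7])

3, 4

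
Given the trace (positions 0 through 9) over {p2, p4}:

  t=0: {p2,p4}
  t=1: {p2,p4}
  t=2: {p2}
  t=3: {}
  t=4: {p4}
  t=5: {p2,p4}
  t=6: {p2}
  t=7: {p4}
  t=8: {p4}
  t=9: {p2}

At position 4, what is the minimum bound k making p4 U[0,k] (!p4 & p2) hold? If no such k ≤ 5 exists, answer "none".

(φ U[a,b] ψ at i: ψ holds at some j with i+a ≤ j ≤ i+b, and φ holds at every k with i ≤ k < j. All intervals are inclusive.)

Need earliest j ≥ 4 with (!p4 & p2), and p4 at every k in [4,j-1].
  j=4: rhs fails.
  j=5: rhs fails.
  j=6: rhs holds; lhs holds on [4,5]. k = 2.

2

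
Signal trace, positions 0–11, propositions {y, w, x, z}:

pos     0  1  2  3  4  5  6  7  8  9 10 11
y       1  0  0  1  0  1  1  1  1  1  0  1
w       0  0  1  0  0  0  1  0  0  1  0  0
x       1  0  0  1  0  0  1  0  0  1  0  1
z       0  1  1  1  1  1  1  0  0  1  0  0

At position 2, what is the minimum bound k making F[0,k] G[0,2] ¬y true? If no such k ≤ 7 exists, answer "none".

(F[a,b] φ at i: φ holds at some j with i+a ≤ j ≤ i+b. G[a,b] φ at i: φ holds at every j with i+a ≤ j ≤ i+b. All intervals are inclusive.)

Scan j = 2,3,… for G[0,2] ¬y:
  j=2: fails
  j=3: fails
  j=4: fails
  j=5: fails
  j=6: fails
  j=7: fails
  j=8: fails
  j=9: fails
No j in [2,9] satisfies it → none.

none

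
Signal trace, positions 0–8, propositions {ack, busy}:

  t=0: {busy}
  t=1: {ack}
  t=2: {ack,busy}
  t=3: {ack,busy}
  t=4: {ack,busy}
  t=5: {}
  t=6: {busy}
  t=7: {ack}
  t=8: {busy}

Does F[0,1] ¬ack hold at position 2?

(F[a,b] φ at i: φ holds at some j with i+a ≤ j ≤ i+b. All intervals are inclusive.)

Check ¬ack at each j in [2,3]:
  j=2: false
  j=3: false
No position in the window satisfies it → formula fails.

No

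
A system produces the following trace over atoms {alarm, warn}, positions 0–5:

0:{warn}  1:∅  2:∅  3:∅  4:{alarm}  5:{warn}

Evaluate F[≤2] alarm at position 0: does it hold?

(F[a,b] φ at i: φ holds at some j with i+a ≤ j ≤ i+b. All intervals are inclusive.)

No

Check alarm at each j in [0,2]:
  j=0: false
  j=1: false
  j=2: false
No position in the window satisfies it → formula fails.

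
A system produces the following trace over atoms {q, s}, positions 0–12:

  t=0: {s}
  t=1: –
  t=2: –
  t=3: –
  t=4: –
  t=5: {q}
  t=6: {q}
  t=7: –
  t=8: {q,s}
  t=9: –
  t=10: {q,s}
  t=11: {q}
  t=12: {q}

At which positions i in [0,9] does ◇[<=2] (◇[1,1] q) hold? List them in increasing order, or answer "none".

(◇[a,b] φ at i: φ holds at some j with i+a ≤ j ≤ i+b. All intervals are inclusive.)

Evaluate at each i in [0,9]:
  i=0: ✗ (none in [0,2])
  i=1: ✗ (none in [1,3])
  i=2: ✓ (witness j=4)
  i=3: ✓ (witness j=4)
  i=4: ✓ (witness j=4)
  i=5: ✓ (witness j=5)
  i=6: ✓ (witness j=7)
  i=7: ✓ (witness j=7)
  i=8: ✓ (witness j=9)
  i=9: ✓ (witness j=9)

2, 3, 4, 5, 6, 7, 8, 9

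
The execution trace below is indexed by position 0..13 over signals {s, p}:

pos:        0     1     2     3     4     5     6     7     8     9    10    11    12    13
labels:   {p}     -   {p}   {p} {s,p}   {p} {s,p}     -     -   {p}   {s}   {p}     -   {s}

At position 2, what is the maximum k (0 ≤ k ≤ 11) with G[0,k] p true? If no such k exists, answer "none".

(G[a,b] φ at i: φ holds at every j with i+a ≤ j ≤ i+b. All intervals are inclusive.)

4

p must hold from j=2 onward; find where it first fails.
  j=2: holds
  j=3: holds
  j=4: holds
  j=5: holds
  j=6: holds
  j=7: fails
Holds on [2,6], so largest k = 4.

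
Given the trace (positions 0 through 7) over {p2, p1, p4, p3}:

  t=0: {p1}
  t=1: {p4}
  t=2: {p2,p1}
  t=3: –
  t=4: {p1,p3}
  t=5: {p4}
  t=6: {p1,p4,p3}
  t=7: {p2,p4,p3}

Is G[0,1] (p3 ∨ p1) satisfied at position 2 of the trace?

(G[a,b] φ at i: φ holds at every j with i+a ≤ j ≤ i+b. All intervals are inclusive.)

Check (p3 ∨ p1) at every j in [2,3]:
  j=2: true
  j=3: false
Fails at j=3 → formula fails.

False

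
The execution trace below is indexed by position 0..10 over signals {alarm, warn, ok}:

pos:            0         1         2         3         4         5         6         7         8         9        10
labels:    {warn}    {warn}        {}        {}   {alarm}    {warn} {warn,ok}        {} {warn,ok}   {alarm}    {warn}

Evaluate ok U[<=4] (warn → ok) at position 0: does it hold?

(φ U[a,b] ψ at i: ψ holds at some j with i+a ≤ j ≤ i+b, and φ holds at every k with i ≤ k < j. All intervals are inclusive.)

Need some j in [0,4] with (warn → ok), and ok at every k in [0,j-1].
  j=0: (warn → ok) false.
  j=1: (warn → ok) false.
  j=2: (warn → ok) holds, but ok fails at k=0 → not this j.
  j=3: (warn → ok) holds, but ok fails at k=0 → not this j.
  j=4: (warn → ok) holds, but ok fails at k=0 → not this j.
No j in the window works → until fails.

Does not hold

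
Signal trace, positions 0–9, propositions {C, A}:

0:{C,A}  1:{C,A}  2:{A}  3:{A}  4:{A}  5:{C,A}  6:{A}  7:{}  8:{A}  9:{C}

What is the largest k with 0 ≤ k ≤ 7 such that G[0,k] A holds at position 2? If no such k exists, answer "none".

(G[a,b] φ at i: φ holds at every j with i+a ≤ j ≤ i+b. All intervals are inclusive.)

A must hold from j=2 onward; find where it first fails.
  j=2: holds
  j=3: holds
  j=4: holds
  j=5: holds
  j=6: holds
  j=7: fails
Holds on [2,6], so largest k = 4.

4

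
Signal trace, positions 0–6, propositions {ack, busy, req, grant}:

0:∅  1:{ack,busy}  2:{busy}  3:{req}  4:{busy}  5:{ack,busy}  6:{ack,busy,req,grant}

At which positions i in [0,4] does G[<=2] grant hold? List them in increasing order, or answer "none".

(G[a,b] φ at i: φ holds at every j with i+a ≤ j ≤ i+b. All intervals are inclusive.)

Evaluate at each i in [0,4]:
  i=0: ✗ (fails at j=0)
  i=1: ✗ (fails at j=1)
  i=2: ✗ (fails at j=2)
  i=3: ✗ (fails at j=3)
  i=4: ✗ (fails at j=4)

none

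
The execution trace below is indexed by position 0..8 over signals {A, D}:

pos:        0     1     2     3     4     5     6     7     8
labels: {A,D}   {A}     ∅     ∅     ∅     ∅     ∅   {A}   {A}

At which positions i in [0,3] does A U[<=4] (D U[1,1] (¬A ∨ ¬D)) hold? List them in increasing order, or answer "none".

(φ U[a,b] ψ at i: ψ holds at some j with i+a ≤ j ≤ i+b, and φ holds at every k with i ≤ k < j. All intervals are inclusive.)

0

Evaluate at each i in [0,3]:
  i=0: ✓ (rhs at j=0)
  i=1: ✗ (no rhs in [1,5])
  i=2: ✗ (no rhs in [2,6])
  i=3: ✗ (no rhs in [3,7])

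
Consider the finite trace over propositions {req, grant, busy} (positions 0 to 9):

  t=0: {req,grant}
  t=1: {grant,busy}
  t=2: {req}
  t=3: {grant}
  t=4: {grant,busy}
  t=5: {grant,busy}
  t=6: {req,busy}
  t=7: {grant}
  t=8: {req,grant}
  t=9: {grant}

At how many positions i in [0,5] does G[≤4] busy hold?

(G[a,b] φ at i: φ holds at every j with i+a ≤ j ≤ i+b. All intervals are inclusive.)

0

Evaluate at each i in [0,5]:
  i=0: ✗ (fails at j=0)
  i=1: ✗ (fails at j=2)
  i=2: ✗ (fails at j=2)
  i=3: ✗ (fails at j=3)
  i=4: ✗ (fails at j=7)
  i=5: ✗ (fails at j=7)
Positions where it holds: {} → 0.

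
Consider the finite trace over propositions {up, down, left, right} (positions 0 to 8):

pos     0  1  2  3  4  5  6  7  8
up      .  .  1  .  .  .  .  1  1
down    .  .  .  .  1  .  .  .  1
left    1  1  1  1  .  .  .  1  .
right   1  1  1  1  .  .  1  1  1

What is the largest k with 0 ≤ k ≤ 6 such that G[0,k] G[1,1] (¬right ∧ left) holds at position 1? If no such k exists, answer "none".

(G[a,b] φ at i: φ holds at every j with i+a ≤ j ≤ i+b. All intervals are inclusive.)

none

G[1,1] (¬right ∧ left) must hold from j=1 onward; find where it first fails.
  j=1: fails → no k works.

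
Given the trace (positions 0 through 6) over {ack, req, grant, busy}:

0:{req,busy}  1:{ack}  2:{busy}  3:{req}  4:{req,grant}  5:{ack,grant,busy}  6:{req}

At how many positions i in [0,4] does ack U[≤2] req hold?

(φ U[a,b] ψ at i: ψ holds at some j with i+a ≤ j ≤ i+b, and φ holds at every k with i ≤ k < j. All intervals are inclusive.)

Evaluate at each i in [0,4]:
  i=0: ✓ (rhs at j=0)
  i=1: ✗ (lhs fails at k=2 before rhs at j=3)
  i=2: ✗ (lhs fails at k=2 before rhs at j=3)
  i=3: ✓ (rhs at j=3)
  i=4: ✓ (rhs at j=4)
Positions where it holds: {0, 3, 4} → 3.

3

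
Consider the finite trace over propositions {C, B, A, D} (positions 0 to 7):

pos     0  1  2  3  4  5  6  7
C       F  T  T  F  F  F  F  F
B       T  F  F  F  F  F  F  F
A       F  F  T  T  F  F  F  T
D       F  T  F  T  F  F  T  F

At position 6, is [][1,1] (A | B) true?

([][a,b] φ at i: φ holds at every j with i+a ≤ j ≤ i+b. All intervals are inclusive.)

Yes

Check (A | B) at every j in [7,7]:
  j=7: true
All positions satisfy it → formula holds.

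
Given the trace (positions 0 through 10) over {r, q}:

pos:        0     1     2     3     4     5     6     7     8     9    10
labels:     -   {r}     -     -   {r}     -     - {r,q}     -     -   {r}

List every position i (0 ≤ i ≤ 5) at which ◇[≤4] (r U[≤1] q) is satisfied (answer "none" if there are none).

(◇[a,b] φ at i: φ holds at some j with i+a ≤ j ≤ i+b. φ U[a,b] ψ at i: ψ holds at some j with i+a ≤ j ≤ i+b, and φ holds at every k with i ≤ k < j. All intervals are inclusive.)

3, 4, 5

Evaluate at each i in [0,5]:
  i=0: ✗ (none in [0,4])
  i=1: ✗ (none in [1,5])
  i=2: ✗ (none in [2,6])
  i=3: ✓ (witness j=7)
  i=4: ✓ (witness j=7)
  i=5: ✓ (witness j=7)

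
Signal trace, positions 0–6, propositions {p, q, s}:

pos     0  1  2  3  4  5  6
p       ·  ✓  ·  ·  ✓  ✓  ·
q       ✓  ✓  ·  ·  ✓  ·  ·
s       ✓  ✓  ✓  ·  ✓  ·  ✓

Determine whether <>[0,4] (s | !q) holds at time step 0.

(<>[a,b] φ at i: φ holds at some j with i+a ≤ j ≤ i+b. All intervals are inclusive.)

Check (s | !q) at each j in [0,4]:
  j=0: true
  j=1: true
  j=2: true
  j=3: true
  j=4: true
Found at j=0 → formula holds.

True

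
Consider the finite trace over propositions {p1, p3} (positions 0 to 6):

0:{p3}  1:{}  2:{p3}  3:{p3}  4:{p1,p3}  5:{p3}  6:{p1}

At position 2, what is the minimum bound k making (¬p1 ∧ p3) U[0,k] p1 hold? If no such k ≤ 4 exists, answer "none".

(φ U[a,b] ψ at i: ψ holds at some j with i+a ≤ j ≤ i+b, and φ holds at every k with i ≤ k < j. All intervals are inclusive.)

Need earliest j ≥ 2 with p1, and (¬p1 ∧ p3) at every k in [2,j-1].
  j=2: rhs fails.
  j=3: rhs fails.
  j=4: rhs holds; lhs holds on [2,3]. k = 2.

2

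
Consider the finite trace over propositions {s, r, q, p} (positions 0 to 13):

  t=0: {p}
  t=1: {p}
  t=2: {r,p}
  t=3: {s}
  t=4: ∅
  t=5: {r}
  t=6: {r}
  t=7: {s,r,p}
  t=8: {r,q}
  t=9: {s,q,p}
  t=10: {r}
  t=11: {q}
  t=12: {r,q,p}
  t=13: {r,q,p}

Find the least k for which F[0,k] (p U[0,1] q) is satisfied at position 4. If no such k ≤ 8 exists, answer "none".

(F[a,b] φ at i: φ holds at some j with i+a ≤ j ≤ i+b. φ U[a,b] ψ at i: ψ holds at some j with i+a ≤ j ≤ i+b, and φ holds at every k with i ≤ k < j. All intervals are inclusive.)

Scan j = 4,5,… for (p U[0,1] q):
  j=4: fails
  j=5: fails
  j=6: fails
  j=7: holds
First hit at j=7, so smallest k = 7-4 = 3.

3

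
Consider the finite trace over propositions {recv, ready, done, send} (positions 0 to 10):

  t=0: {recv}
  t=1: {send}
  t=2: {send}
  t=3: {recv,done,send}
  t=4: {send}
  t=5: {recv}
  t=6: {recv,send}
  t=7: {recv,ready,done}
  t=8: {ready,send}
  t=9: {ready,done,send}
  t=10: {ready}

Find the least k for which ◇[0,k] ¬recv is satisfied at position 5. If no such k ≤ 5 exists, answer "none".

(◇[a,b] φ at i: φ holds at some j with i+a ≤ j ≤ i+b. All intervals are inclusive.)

3

Scan j = 5,6,… for ¬recv:
  j=5: fails
  j=6: fails
  j=7: fails
  j=8: holds
First hit at j=8, so smallest k = 8-5 = 3.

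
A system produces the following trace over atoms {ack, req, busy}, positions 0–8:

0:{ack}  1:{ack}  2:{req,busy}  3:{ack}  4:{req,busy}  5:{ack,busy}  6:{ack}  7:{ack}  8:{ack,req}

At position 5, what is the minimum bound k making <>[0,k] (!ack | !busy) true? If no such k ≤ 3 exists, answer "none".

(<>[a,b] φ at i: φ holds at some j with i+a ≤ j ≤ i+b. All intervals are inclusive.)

Scan j = 5,6,… for (!ack | !busy):
  j=5: fails
  j=6: holds
First hit at j=6, so smallest k = 6-5 = 1.

1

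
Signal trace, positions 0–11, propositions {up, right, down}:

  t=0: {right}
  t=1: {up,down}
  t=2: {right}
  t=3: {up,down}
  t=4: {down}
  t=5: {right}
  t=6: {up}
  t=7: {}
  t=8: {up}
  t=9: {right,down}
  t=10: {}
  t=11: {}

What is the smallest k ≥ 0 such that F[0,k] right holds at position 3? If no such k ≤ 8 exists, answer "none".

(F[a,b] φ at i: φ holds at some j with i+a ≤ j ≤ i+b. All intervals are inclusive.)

Scan j = 3,4,… for right:
  j=3: fails
  j=4: fails
  j=5: holds
First hit at j=5, so smallest k = 5-3 = 2.

2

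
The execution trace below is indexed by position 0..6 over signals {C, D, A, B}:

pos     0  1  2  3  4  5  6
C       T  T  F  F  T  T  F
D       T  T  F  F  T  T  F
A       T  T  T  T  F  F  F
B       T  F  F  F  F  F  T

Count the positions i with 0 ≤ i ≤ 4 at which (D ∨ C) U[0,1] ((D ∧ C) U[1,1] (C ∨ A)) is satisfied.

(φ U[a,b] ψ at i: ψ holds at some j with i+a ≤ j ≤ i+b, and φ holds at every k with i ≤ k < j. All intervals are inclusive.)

Evaluate at each i in [0,4]:
  i=0: ✓ (rhs at j=0)
  i=1: ✓ (rhs at j=1)
  i=2: ✗ (no rhs in [2,3])
  i=3: ✗ (lhs fails at k=3 before rhs at j=4)
  i=4: ✓ (rhs at j=4)
Positions where it holds: {0, 1, 4} → 3.

3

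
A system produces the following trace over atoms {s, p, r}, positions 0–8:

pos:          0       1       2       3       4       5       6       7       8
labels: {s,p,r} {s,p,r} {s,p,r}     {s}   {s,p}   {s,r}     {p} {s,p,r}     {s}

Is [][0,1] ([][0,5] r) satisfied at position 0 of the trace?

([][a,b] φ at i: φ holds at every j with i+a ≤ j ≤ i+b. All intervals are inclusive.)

Check [][0,5] r at every j in [0,1]:
  j=0: fails at 3
  j=1: fails at 3
Fails at j=0 → formula fails.

No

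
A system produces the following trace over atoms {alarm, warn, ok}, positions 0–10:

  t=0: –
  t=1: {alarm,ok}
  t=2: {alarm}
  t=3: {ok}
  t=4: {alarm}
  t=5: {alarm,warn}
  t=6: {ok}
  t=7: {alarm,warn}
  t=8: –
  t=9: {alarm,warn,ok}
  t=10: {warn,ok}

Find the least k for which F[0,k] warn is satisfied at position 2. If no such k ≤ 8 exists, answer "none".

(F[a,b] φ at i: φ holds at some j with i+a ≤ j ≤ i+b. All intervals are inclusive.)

3

Scan j = 2,3,… for warn:
  j=2: fails
  j=3: fails
  j=4: fails
  j=5: holds
First hit at j=5, so smallest k = 5-2 = 3.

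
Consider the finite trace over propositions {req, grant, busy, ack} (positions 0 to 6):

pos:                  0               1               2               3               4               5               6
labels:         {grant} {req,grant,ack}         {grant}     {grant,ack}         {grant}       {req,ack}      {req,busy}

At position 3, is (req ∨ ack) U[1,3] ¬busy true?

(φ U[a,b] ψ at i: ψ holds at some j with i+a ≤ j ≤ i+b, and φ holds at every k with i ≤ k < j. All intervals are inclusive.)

Yes

Need some j in [4,6] with ¬busy, and (req ∨ ack) at every k in [3,j-1].
  j=4: ¬busy holds; (req ∨ ack) holds at every k in [3,3] → satisfied.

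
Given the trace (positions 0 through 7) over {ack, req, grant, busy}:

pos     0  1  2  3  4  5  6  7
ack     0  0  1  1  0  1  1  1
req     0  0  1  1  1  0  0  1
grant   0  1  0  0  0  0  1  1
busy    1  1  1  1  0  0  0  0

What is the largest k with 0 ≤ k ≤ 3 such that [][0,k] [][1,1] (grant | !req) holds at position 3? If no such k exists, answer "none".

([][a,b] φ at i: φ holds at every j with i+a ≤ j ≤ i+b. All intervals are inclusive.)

[][1,1] (grant | !req) must hold from j=3 onward; find where it first fails.
  j=3: fails → no k works.

none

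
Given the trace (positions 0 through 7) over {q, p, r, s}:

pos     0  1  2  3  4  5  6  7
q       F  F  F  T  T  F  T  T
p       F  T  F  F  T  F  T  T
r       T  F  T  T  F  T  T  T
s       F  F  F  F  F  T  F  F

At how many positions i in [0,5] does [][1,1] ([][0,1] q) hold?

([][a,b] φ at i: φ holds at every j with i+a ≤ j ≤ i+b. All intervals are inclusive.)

Evaluate at each i in [0,5]:
  i=0: ✗ (fails at j=1)
  i=1: ✗ (fails at j=2)
  i=2: ✓ (all of [3,3])
  i=3: ✗ (fails at j=4)
  i=4: ✗ (fails at j=5)
  i=5: ✓ (all of [6,6])
Positions where it holds: {2, 5} → 2.

2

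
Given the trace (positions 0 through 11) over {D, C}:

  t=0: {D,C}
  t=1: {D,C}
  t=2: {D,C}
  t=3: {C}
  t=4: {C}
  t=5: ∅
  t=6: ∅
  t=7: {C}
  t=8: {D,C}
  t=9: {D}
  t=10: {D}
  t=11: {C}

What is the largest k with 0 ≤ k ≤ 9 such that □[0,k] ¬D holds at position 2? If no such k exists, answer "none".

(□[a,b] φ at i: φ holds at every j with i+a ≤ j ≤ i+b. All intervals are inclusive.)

¬D must hold from j=2 onward; find where it first fails.
  j=2: fails → no k works.

none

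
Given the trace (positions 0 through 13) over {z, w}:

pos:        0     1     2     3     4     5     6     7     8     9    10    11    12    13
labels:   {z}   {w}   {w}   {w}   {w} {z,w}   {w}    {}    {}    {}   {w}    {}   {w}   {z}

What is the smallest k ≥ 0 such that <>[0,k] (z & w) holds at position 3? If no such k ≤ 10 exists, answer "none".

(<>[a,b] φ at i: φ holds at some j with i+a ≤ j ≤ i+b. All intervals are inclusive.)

Scan j = 3,4,… for (z & w):
  j=3: fails
  j=4: fails
  j=5: holds
First hit at j=5, so smallest k = 5-3 = 2.

2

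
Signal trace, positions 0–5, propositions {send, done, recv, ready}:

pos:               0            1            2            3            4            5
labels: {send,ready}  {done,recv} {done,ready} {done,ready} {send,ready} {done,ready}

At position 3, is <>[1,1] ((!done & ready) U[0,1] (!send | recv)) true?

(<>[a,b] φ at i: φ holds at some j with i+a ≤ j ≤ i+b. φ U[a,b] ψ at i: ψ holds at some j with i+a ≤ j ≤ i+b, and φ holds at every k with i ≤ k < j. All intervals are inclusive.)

True

Check ((!done & ready) U[0,1] (!send | recv)) at each j in [4,4]:
  j=4: holds
Found at j=4 → formula holds.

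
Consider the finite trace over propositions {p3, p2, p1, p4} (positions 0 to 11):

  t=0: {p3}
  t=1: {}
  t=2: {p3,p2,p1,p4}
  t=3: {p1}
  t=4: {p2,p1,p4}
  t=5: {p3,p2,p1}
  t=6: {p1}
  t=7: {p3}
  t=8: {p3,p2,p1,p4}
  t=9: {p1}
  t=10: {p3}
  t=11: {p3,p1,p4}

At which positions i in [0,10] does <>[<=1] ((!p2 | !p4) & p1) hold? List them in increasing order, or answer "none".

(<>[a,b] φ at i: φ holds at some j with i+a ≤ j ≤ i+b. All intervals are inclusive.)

2, 3, 4, 5, 6, 8, 9, 10

Evaluate at each i in [0,10]:
  i=0: ✗ (none in [0,1])
  i=1: ✗ (none in [1,2])
  i=2: ✓ (witness j=3)
  i=3: ✓ (witness j=3)
  i=4: ✓ (witness j=5)
  i=5: ✓ (witness j=5)
  i=6: ✓ (witness j=6)
  i=7: ✗ (none in [7,8])
  i=8: ✓ (witness j=9)
  i=9: ✓ (witness j=9)
  i=10: ✓ (witness j=11)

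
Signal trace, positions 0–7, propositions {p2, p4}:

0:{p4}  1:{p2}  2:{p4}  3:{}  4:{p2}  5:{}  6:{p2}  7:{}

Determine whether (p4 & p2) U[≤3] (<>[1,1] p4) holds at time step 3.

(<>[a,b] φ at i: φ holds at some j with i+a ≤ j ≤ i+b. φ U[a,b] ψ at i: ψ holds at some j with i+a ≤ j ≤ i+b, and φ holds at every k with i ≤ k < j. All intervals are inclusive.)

Does not hold

Need some j in [3,6] with <>[1,1] p4, and (p4 & p2) at every k in [3,j-1].
  j=3: <>[1,1] p4 — fails (none in [4,4]).
  j=4: <>[1,1] p4 — fails (none in [5,5]).
  j=5: <>[1,1] p4 — fails (none in [6,6]).
  j=6: <>[1,1] p4 — fails (none in [7,7]).
No j in the window works → until fails.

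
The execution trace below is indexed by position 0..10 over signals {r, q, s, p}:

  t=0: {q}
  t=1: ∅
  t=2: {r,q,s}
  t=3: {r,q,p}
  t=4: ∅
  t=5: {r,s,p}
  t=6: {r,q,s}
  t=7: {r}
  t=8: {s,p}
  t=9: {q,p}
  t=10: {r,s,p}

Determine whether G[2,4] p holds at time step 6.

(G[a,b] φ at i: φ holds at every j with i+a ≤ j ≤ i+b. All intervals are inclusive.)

True

Check p at every j in [8,10]:
  j=8: true
  j=9: true
  j=10: true
All positions satisfy it → formula holds.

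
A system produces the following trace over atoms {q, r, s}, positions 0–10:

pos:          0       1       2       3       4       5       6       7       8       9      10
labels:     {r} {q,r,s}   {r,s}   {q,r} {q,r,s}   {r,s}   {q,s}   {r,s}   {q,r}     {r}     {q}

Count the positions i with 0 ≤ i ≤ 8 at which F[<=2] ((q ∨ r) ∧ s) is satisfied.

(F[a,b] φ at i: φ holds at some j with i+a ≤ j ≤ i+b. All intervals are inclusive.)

Evaluate at each i in [0,8]:
  i=0: ✓ (witness j=1)
  i=1: ✓ (witness j=1)
  i=2: ✓ (witness j=2)
  i=3: ✓ (witness j=4)
  i=4: ✓ (witness j=4)
  i=5: ✓ (witness j=5)
  i=6: ✓ (witness j=6)
  i=7: ✓ (witness j=7)
  i=8: ✗ (none in [8,10])
Positions where it holds: {0, 1, 2, 3, 4, 5, 6, 7} → 8.

8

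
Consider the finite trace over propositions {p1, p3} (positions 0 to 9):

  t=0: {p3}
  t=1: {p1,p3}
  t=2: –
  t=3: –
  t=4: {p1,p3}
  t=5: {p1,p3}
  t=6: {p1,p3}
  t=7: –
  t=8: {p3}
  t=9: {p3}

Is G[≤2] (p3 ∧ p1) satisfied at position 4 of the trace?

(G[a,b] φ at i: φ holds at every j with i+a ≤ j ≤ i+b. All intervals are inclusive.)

Check (p3 ∧ p1) at every j in [4,6]:
  j=4: true
  j=5: true
  j=6: true
All positions satisfy it → formula holds.

Yes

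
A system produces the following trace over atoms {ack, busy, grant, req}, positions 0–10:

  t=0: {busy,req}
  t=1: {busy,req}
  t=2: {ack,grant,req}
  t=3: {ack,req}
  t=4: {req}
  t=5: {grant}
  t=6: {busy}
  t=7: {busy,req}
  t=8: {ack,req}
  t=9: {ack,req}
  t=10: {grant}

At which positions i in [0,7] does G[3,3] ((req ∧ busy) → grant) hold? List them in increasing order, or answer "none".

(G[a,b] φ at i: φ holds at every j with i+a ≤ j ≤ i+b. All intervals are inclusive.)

Evaluate at each i in [0,7]:
  i=0: ✓ (all of [3,3])
  i=1: ✓ (all of [4,4])
  i=2: ✓ (all of [5,5])
  i=3: ✓ (all of [6,6])
  i=4: ✗ (fails at j=7)
  i=5: ✓ (all of [8,8])
  i=6: ✓ (all of [9,9])
  i=7: ✓ (all of [10,10])

0, 1, 2, 3, 5, 6, 7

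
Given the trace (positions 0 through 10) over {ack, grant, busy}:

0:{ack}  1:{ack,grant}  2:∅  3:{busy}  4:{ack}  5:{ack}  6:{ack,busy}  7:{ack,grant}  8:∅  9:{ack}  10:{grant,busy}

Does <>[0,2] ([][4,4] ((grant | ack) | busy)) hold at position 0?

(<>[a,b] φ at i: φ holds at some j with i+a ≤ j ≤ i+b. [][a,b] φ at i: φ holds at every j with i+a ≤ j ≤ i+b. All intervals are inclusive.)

Yes

Check [][4,4] ((grant | ack) | busy) at each j in [0,2]:
  j=0: holds on [4,4]
  j=1: holds on [5,5]
  j=2: holds on [6,6]
Found at j=0 → formula holds.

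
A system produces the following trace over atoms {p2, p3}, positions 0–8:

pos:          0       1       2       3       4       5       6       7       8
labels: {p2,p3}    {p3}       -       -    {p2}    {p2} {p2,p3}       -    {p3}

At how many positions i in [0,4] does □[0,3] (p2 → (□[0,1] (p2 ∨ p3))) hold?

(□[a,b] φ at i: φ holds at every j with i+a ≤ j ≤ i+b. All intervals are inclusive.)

3

Evaluate at each i in [0,4]:
  i=0: ✓ (all of [0,3])
  i=1: ✓ (all of [1,4])
  i=2: ✓ (all of [2,5])
  i=3: ✗ (fails at j=6)
  i=4: ✗ (fails at j=6)
Positions where it holds: {0, 1, 2} → 3.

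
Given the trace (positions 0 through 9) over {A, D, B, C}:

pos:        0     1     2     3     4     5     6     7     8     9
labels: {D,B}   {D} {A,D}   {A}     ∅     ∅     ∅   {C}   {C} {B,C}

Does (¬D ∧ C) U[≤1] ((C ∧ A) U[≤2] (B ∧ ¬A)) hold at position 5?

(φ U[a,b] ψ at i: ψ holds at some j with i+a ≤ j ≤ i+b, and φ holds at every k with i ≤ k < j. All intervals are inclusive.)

Need some j in [5,6] with ((C ∧ A) U[≤2] (B ∧ ¬A)), and (¬D ∧ C) at every k in [5,j-1].
  j=5: ((C ∧ A) U[≤2] (B ∧ ¬A)) — fails.
  j=6: ((C ∧ A) U[≤2] (B ∧ ¬A)) — fails.
No j in the window works → until fails.

Does not hold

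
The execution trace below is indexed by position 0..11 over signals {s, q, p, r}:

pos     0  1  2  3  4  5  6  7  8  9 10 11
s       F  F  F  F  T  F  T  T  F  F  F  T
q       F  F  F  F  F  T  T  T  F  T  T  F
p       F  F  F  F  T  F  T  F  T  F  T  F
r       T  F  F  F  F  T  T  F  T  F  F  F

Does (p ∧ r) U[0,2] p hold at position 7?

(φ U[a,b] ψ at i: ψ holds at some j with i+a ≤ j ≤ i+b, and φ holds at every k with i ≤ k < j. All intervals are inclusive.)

Need some j in [7,9] with p, and (p ∧ r) at every k in [7,j-1].
  j=7: p false.
  j=8: p holds, but (p ∧ r) fails at k=7 → not this j.
  j=9: p false.
No j in the window works → until fails.

False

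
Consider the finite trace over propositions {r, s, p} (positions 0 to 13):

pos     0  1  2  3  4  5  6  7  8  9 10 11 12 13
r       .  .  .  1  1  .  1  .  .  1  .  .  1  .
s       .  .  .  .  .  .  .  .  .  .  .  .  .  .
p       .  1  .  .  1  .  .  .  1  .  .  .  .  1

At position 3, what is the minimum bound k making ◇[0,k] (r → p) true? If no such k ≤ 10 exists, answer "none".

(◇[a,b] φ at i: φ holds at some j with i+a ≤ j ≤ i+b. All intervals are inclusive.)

Scan j = 3,4,… for (r → p):
  j=3: fails
  j=4: holds
First hit at j=4, so smallest k = 4-3 = 1.

1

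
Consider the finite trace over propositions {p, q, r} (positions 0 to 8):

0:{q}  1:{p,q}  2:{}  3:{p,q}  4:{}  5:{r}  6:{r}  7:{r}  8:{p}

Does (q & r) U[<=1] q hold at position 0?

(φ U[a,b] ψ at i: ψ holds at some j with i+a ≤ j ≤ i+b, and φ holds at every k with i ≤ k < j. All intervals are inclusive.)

Yes

Need some j in [0,1] with q, and (q & r) at every k in [0,j-1].
  j=0: q holds; no prefix to check → satisfied.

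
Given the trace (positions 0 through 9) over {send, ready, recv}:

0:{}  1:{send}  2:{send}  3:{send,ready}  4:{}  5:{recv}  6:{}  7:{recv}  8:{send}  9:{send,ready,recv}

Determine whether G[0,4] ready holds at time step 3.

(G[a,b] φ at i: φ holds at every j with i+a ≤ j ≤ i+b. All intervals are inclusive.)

Check ready at every j in [3,7]:
  j=3: true
  j=4: false
  j=5: false
  j=6: false
  j=7: false
Fails at j=4 → formula fails.

Does not hold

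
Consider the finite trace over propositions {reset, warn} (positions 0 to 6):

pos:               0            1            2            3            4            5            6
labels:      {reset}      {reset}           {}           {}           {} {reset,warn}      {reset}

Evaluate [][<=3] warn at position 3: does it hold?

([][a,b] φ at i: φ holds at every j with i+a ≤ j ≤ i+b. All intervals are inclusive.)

False

Check warn at every j in [3,6]:
  j=3: false
  j=4: false
  j=5: true
  j=6: false
Fails at j=3 → formula fails.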